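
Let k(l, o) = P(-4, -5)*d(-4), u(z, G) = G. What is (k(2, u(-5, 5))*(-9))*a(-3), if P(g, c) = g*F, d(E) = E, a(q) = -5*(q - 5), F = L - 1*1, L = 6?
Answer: -28800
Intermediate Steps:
F = 5 (F = 6 - 1*1 = 6 - 1 = 5)
a(q) = 25 - 5*q (a(q) = -5*(-5 + q) = 25 - 5*q)
P(g, c) = 5*g (P(g, c) = g*5 = 5*g)
k(l, o) = 80 (k(l, o) = (5*(-4))*(-4) = -20*(-4) = 80)
(k(2, u(-5, 5))*(-9))*a(-3) = (80*(-9))*(25 - 5*(-3)) = -720*(25 + 15) = -720*40 = -28800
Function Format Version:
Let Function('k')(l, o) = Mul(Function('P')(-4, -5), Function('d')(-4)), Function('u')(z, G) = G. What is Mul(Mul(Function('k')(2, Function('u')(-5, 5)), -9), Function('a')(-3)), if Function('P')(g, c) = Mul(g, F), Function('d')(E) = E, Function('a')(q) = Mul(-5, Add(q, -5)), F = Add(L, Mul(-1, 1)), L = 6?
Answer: -28800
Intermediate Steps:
F = 5 (F = Add(6, Mul(-1, 1)) = Add(6, -1) = 5)
Function('a')(q) = Add(25, Mul(-5, q)) (Function('a')(q) = Mul(-5, Add(-5, q)) = Add(25, Mul(-5, q)))
Function('P')(g, c) = Mul(5, g) (Function('P')(g, c) = Mul(g, 5) = Mul(5, g))
Function('k')(l, o) = 80 (Function('k')(l, o) = Mul(Mul(5, -4), -4) = Mul(-20, -4) = 80)
Mul(Mul(Function('k')(2, Function('u')(-5, 5)), -9), Function('a')(-3)) = Mul(Mul(80, -9), Add(25, Mul(-5, -3))) = Mul(-720, Add(25, 15)) = Mul(-720, 40) = -28800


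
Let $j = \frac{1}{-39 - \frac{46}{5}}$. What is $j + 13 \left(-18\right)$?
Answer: $- \frac{56399}{241} \approx -234.02$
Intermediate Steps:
$j = - \frac{5}{241}$ ($j = \frac{1}{-39 - \frac{46}{5}} = \frac{1}{- \frac{241}{5}} = - \frac{5}{241} \approx -0.020747$)
$j + 13 \left(-18\right) = - \frac{5}{241} + 13 \left(-18\right) = - \frac{5}{241} - 234 = - \frac{56399}{241}$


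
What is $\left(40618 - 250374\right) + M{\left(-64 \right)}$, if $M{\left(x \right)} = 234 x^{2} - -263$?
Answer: $748971$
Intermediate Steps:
$M{\left(x \right)} = 263 + 234 x^{2}$ ($M{\left(x \right)} = 234 x^{2} + 263 = 263 + 234 x^{2}$)
$\left(40618 - 250374\right) + M{\left(-64 \right)} = \left(40618 - 250374\right) + \left(263 + 234 \left(-64\right)^{2}\right) = -209756 + \left(263 + 234 \cdot 4096\right) = -209756 + \left(263 + 958464\right) = -209756 + 958727 = 748971$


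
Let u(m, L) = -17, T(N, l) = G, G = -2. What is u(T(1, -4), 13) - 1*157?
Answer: -174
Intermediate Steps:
T(N, l) = -2
u(T(1, -4), 13) - 1*157 = -17 - 1*157 = -17 - 157 = -174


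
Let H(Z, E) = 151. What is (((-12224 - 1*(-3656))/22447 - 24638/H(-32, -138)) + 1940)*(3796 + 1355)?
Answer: 31015619595126/3389497 ≈ 9.1505e+6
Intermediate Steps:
(((-12224 - 1*(-3656))/22447 - 24638/H(-32, -138)) + 1940)*(3796 + 1355) = (((-12224 - 1*(-3656))/22447 - 24638/151) + 1940)*(3796 + 1355) = (((-12224 + 3656)*(1/22447) - 24638*1/151) + 1940)*5151 = ((-8568*1/22447 - 24638/151) + 1940)*5151 = ((-8568/22447 - 24638/151) + 1940)*5151 = (-554342954/3389497 + 1940)*5151 = (6021281226/3389497)*5151 = 31015619595126/3389497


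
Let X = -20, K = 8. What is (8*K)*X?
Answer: -1280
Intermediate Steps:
(8*K)*X = (8*8)*(-20) = 64*(-20) = -1280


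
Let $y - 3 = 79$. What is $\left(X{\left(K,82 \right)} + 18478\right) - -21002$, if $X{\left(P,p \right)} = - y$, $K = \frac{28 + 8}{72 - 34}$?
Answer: $39398$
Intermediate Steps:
$y = 82$ ($y = 3 + 79 = 82$)
$K = \frac{18}{19}$ ($K = \frac{36}{38} = 36 \cdot \frac{1}{38} = \frac{18}{19} \approx 0.94737$)
$X{\left(P,p \right)} = -82$ ($X{\left(P,p \right)} = \left(-1\right) 82 = -82$)
$\left(X{\left(K,82 \right)} + 18478\right) - -21002 = \left(-82 + 18478\right) - -21002 = 18396 + 21002 = 39398$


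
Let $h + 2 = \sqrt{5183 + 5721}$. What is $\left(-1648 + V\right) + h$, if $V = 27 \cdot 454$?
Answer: $10608 + 2 \sqrt{2726} \approx 10712.0$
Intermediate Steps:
$h = -2 + 2 \sqrt{2726}$ ($h = -2 + \sqrt{5183 + 5721} = -2 + \sqrt{10904} = -2 + 2 \sqrt{2726} \approx 102.42$)
$V = 12258$
$\left(-1648 + V\right) + h = \left(-1648 + 12258\right) - \left(2 - 2 \sqrt{2726}\right) = 10610 - \left(2 - 2 \sqrt{2726}\right) = 10608 + 2 \sqrt{2726}$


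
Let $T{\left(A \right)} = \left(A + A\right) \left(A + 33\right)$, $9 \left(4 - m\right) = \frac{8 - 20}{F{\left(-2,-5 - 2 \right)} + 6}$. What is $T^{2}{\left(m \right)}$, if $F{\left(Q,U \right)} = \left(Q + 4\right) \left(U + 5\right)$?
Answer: $\frac{10010896}{81} \approx 1.2359 \cdot 10^{5}$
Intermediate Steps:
$F{\left(Q,U \right)} = \left(4 + Q\right) \left(5 + U\right)$
$m = \frac{14}{3}$ ($m = 4 - \frac{\left(8 - 20\right) \frac{1}{\left(20 + 4 \left(-5 - 2\right) + 5 \left(-2\right) - 2 \left(-5 - 2\right)\right) + 6}}{9} = 4 - \frac{\left(-12\right) \frac{1}{\left(20 + 4 \left(-5 - 2\right) - 10 - 2 \left(-5 - 2\right)\right) + 6}}{9} = 4 - \frac{\left(-12\right) \frac{1}{\left(20 + 4 \left(-7\right) - 10 - -14\right) + 6}}{9} = 4 - \frac{\left(-12\right) \frac{1}{\left(20 - 28 - 10 + 14\right) + 6}}{9} = 4 - \frac{\left(-12\right) \frac{1}{-4 + 6}}{9} = 4 - \frac{\left(-12\right) \frac{1}{2}}{9} = 4 - - \frac{2}{3} = 4 + \frac{2}{3} = \frac{14}{3} \approx 4.6667$)
$T{\left(A \right)} = 2 A \left(33 + A\right)$
$T^{2}{\left(m \right)} = \left(2 \cdot \frac{14}{3} \left(33 + \frac{14}{3}\right)\right)^{2} = \left(2 \cdot \frac{14}{3} \cdot \frac{113}{3}\right)^{2} = \left(\frac{3164}{9}\right)^{2} = \frac{10010896}{81}$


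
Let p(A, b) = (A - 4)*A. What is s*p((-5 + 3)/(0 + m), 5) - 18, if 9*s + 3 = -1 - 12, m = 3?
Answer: -1906/81 ≈ -23.531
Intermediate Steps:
p(A, b) = A*(-4 + A) (p(A, b) = (-4 + A)*A = A*(-4 + A))
s = -16/9 (s = -⅓ + (-1 - 12)/9 = -⅓ + (⅑)*(-13) = -⅓ - 13/9 = -16/9 ≈ -1.7778)
s*p((-5 + 3)/(0 + m), 5) - 18 = -16*(-5 + 3)/(0 + 3)*(-4 + (-5 + 3)/(0 + 3))/9 - 18 = -16*(-2/3)*(-4 - 2/3)/9 - 18 = -16*(-2*⅓)*(-4 - 2*⅓)/9 - 18 = -(-32)*(-4 - ⅔)/27 - 18 = -(-32)*(-14)/(27*3) - 18 = -16/9*28/9 - 18 = -448/81 - 18 = -1906/81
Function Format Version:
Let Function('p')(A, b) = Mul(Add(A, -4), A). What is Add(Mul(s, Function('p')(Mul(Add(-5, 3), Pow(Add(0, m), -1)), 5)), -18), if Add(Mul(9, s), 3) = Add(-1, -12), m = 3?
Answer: Rational(-1906, 81) ≈ -23.531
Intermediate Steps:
Function('p')(A, b) = Mul(A, Add(-4, A)) (Function('p')(A, b) = Mul(Add(-4, A), A) = Mul(A, Add(-4, A)))
s = Rational(-16, 9) (s = Add(Rational(-1, 3), Mul(Rational(1, 9), Add(-1, -12))) = Add(Rational(-1, 3), Mul(Rational(1, 9), -13)) = Add(Rational(-1, 3), Rational(-13, 9)) = Rational(-16, 9) ≈ -1.7778)
Add(Mul(s, Function('p')(Mul(Add(-5, 3), Pow(Add(0, m), -1)), 5)), -18) = Add(Mul(Rational(-16, 9), Mul(Mul(Add(-5, 3), Pow(Add(0, 3), -1)), Add(-4, Mul(Add(-5, 3), Pow(Add(0, 3), -1))))), -18) = Add(Mul(Rational(-16, 9), Mul(Mul(-2, Pow(3, -1)), Add(-4, Mul(-2, Pow(3, -1))))), -18) = Add(Mul(Rational(-16, 9), Mul(Mul(-2, Rational(1, 3)), Add(-4, Mul(-2, Rational(1, 3))))), -18) = Add(Mul(Rational(-16, 9), Mul(Rational(-2, 3), Add(-4, Rational(-2, 3)))), -18) = Add(Mul(Rational(-16, 9), Mul(Rational(-2, 3), Rational(-14, 3))), -18) = Add(Mul(Rational(-16, 9), Rational(28, 9)), -18) = Add(Rational(-448, 81), -18) = Rational(-1906, 81)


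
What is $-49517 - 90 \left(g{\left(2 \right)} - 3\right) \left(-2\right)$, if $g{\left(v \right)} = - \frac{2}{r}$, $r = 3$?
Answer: $-50177$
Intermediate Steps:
$g{\left(v \right)} = - \frac{2}{3}$
$-49517 - 90 \left(g{\left(2 \right)} - 3\right) \left(-2\right) = -49517 - 90 \left(- \frac{2}{3} - 3\right) \left(-2\right) = -49517 - 90 \left(\left(- \frac{11}{3}\right) \left(-2\right)\right) = -49517 - 90 \cdot \frac{22}{3} = -49517 - 660 = -50177$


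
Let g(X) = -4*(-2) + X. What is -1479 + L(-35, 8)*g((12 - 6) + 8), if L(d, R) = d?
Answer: -2249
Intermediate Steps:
g(X) = 8 + X
-1479 + L(-35, 8)*g((12 - 6) + 8) = -1479 - 35*(8 + ((12 - 6) + 8)) = -1479 - 35*(8 + (6 + 8)) = -1479 - 35*(8 + 14) = -1479 - 35*22 = -1479 - 770 = -2249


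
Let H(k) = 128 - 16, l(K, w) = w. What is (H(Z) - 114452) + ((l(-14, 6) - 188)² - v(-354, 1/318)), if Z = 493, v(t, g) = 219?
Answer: -81435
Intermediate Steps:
H(k) = 112
(H(Z) - 114452) + ((l(-14, 6) - 188)² - v(-354, 1/318)) = (112 - 114452) + ((6 - 188)² - 1*219) = -114340 + ((-182)² - 219) = -114340 + (33124 - 219) = -114340 + 32905 = -81435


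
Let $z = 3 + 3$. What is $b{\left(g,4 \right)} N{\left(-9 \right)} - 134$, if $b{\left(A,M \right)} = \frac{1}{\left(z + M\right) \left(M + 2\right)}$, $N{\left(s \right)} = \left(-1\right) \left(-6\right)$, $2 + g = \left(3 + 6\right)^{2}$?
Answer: $- \frac{1339}{10} \approx -133.9$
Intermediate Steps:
$z = 6$
$g = 79$ ($g = -2 + \left(3 + 6\right)^{2} = -2 + 9^{2} = -2 + 81 = 79$)
$N{\left(s \right)} = 6$
$b{\left(A,M \right)} = \frac{1}{\left(2 + M\right) \left(6 + M\right)}$ ($b{\left(A,M \right)} = \frac{1}{\left(6 + M\right) \left(M + 2\right)} = \frac{1}{\left(6 + M\right) \left(2 + M\right)} = \frac{1}{\left(2 + M\right) \left(6 + M\right)}$)
$b{\left(g,4 \right)} N{\left(-9 \right)} - 134 = \frac{1}{12 + 4^{2} + 8 \cdot 4} \cdot 6 - 134 = \frac{1}{12 + 16 + 32} \cdot 6 - 134 = \frac{1}{60} \cdot 6 - 134 = \frac{1}{10} - 134 = - \frac{1339}{10}$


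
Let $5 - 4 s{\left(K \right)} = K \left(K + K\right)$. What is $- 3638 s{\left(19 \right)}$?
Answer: $\frac{1304223}{2} \approx 6.5211 \cdot 10^{5}$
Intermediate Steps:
$s{\left(K \right)} = \frac{5}{4} - \frac{K^{2}}{2}$ ($s{\left(K \right)} = \frac{5}{4} - \frac{K \left(K + K\right)}{4} = \frac{5}{4} - \frac{K 2 K}{4} = \frac{5}{4} - \frac{2 K^{2}}{4} = \frac{5}{4} - \frac{K^{2}}{2}$)
$- 3638 s{\left(19 \right)} = - 3638 \left(\frac{5}{4} - \frac{19^{2}}{2}\right) = - 3638 \left(\frac{5}{4} - \frac{361}{2}\right) = \left(-3638\right) \left(- \frac{717}{4}\right) = \frac{1304223}{2}$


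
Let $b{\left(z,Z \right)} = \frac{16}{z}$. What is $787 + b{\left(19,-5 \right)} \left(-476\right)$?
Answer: $\frac{7337}{19} \approx 386.16$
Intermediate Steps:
$787 + b{\left(19,-5 \right)} \left(-476\right) = 787 + \frac{16}{19} \left(-476\right) = 787 - \frac{7616}{19} = \frac{7337}{19}$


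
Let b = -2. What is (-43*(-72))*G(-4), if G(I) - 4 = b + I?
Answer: -6192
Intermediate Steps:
G(I) = 2 + I (G(I) = 4 + (-2 + I) = 2 + I)
(-43*(-72))*G(-4) = (-43*(-72))*(2 - 4) = 3096*(-2) = -6192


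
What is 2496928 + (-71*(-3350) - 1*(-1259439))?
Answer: 3994217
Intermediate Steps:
2496928 + (-71*(-3350) - 1*(-1259439)) = 2496928 + (237850 + 1259439) = 2496928 + 1497289 = 3994217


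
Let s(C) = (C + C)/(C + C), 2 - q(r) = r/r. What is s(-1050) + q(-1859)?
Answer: 2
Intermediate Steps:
q(r) = 1 (q(r) = 2 - r/r = 2 - 1*1 = 2 - 1 = 1)
s(C) = 1 (s(C) = (2*C)/((2*C)) = (2*C)*(1/(2*C)) = 1)
s(-1050) + q(-1859) = 1 + 1 = 2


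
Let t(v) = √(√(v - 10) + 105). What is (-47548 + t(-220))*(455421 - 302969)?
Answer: -7248787696 + 152452*√(105 + I*√230) ≈ -7.2472e+9 + 1.1252e+5*I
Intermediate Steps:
t(v) = √(105 + √(-10 + v)) (t(v) = √(√(-10 + v) + 105) = √(105 + √(-10 + v)))
(-47548 + t(-220))*(455421 - 302969) = (-47548 + √(105 + √(-10 - 220)))*(455421 - 302969) = (-47548 + √(105 + √(-230)))*152452 = (-47548 + √(105 + I*√230))*152452 = -7248787696 + 152452*√(105 + I*√230)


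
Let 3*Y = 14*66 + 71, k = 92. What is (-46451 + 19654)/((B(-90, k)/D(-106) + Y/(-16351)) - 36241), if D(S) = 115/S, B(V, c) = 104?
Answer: 151164422715/204979798592 ≈ 0.73746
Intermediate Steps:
Y = 995/3 (Y = (14*66 + 71)/3 = (924 + 71)/3 = (⅓)*995 = 995/3 ≈ 331.67)
(-46451 + 19654)/((B(-90, k)/D(-106) + Y/(-16351)) - 36241) = (-46451 + 19654)/((104/((115/(-106))) + (995/3)/(-16351)) - 36241) = -26797/((104/((115*(-1/106))) + (995/3)*(-1/16351)) - 36241) = -26797/((104/(-115/106) - 995/49053) - 36241) = -26797/((104*(-106/115) - 995/49053) - 36241) = -26797/((-11024/115 - 995/49053) - 36241) = -26797/(-540874697/5641095 - 36241) = -26797/(-204979798592/5641095) = -26797*(-5641095/204979798592) = 151164422715/204979798592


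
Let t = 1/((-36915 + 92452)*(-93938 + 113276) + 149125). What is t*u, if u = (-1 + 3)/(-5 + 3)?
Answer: -1/1074123631 ≈ -9.3099e-10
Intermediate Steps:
t = 1/1074123631 (t = 1/(55537*19338 + 149125) = 1/(1073974506 + 149125) = 1/1074123631 ≈ 9.3099e-10)
u = -1 (u = 2/(-2) = 2*(-½) = -1)
t*u = (1/1074123631)*(-1) = -1/1074123631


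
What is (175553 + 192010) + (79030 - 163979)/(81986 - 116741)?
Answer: 12774737014/34755 ≈ 3.6757e+5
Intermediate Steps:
(175553 + 192010) + (79030 - 163979)/(81986 - 116741) = 367563 - 84949/(-34755) = 367563 - 84949*(-1/34755) = 367563 + 84949/34755 = 12774737014/34755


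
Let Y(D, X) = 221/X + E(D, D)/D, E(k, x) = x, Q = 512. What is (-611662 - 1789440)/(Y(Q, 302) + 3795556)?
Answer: -725132804/1146258435 ≈ -0.63261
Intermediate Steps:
Y(D, X) = 1 + 221/X (Y(D, X) = 221/X + D/D = 221/X + 1 = 1 + 221/X)
(-611662 - 1789440)/(Y(Q, 302) + 3795556) = (-611662 - 1789440)/((221 + 302)/302 + 3795556) = -2401102/((1/302)*523 + 3795556) = -2401102/(523/302 + 3795556) = -2401102/1146258435/302 = -2401102*302/1146258435 = -725132804/1146258435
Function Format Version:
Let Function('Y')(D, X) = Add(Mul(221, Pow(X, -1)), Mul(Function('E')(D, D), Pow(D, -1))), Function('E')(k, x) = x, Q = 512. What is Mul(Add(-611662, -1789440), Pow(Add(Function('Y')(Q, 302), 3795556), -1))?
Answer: Rational(-725132804, 1146258435) ≈ -0.63261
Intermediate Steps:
Function('Y')(D, X) = Add(1, Mul(221, Pow(X, -1))) (Function('Y')(D, X) = Add(Mul(221, Pow(X, -1)), Mul(D, Pow(D, -1))) = Add(Mul(221, Pow(X, -1)), 1) = Add(1, Mul(221, Pow(X, -1))))
Mul(Add(-611662, -1789440), Pow(Add(Function('Y')(Q, 302), 3795556), -1)) = Mul(Add(-611662, -1789440), Pow(Add(Mul(Pow(302, -1), Add(221, 302)), 3795556), -1)) = Mul(-2401102, Pow(Add(Mul(Rational(1, 302), 523), 3795556), -1)) = Mul(-2401102, Pow(Add(Rational(523, 302), 3795556), -1)) = Mul(-2401102, Pow(Rational(1146258435, 302), -1)) = Mul(-2401102, Rational(302, 1146258435)) = Rational(-725132804, 1146258435)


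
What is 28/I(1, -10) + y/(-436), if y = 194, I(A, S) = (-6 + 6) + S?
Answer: -3537/1090 ≈ -3.2450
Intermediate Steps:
I(A, S) = S (I(A, S) = 0 + S = S)
28/I(1, -10) + y/(-436) = 28/(-10) + 194/(-436) = 28*(-⅒) + 194*(-1/436) = -14/5 - 97/218 = -3537/1090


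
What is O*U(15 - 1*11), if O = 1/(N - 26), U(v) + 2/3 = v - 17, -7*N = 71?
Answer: 287/759 ≈ 0.37813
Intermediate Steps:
N = -71/7 (N = -⅐*71 = -71/7 ≈ -10.143)
U(v) = -53/3 + v (U(v) = -⅔ + (v - 17) = -⅔ + (-17 + v) = -53/3 + v)
O = -7/253 (O = 1/(-71/7 - 26) = 1/(-253/7) = -7/253 ≈ -0.027668)
O*U(15 - 1*11) = -7*(-53/3 + (15 - 1*11))/253 = -7*(-53/3 + (15 - 11))/253 = -7*(-53/3 + 4)/253 = -7/253*(-41/3) = 287/759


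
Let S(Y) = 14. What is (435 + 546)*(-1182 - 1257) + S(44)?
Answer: -2392645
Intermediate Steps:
(435 + 546)*(-1182 - 1257) + S(44) = (435 + 546)*(-1182 - 1257) + 14 = 981*(-2439) + 14 = -2392659 + 14 = -2392645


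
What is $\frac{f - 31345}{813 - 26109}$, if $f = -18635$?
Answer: $\frac{245}{124} \approx 1.9758$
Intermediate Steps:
$\frac{f - 31345}{813 - 26109} = \frac{-18635 - 31345}{813 - 26109} = - \frac{49980}{-25296} = \left(-49980\right) \left(- \frac{1}{25296}\right) = \frac{245}{124}$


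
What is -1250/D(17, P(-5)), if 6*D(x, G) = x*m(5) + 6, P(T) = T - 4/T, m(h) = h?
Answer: -7500/91 ≈ -82.418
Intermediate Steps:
P(T) = T - 4/T
D(x, G) = 1 + 5*x/6 (D(x, G) = (x*5 + 6)/6 = (5*x + 6)/6 = (6 + 5*x)/6 = 1 + 5*x/6)
-1250/D(17, P(-5)) = -1250/(1 + (⅚)*17) = -1250/(1 + 85/6) = -1250/91/6 = -1250*6/91 = -7500/91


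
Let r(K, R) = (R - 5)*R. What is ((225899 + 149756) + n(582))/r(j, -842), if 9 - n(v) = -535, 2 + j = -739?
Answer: 376199/713174 ≈ 0.52750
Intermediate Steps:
j = -741 (j = -2 - 739 = -741)
n(v) = 544 (n(v) = 9 - 1*(-535) = 9 + 535 = 544)
r(K, R) = R*(-5 + R) (r(K, R) = (-5 + R)*R = R*(-5 + R))
((225899 + 149756) + n(582))/r(j, -842) = ((225899 + 149756) + 544)/((-842*(-5 - 842))) = (375655 + 544)/((-842*(-847))) = 376199/713174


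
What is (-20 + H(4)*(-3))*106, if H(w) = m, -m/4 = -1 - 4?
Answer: -8480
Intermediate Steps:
m = 20 (m = -4*(-1 - 4) = -4*(-5) = 20)
H(w) = 20
(-20 + H(4)*(-3))*106 = (-20 + 20*(-3))*106 = (-20 - 60)*106 = -80*106 = -8480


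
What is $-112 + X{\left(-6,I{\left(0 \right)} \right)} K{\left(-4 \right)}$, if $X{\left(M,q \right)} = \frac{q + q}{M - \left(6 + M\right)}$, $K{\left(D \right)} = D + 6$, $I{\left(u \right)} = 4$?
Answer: $- \frac{344}{3} \approx -114.67$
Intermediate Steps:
$K{\left(D \right)} = 6 + D$
$X{\left(M,q \right)} = - \frac{q}{3}$ ($X{\left(M,q \right)} = \frac{2 q}{-6} = 2 q \left(- \frac{1}{6}\right) = - \frac{q}{3}$)
$-112 + X{\left(-6,I{\left(0 \right)} \right)} K{\left(-4 \right)} = -112 + \left(- \frac{1}{3}\right) 4 \left(6 - 4\right) = -112 - \frac{8}{3} = - \frac{344}{3}$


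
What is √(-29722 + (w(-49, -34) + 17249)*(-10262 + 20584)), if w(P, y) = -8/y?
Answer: 56*√16405255/17 ≈ 13342.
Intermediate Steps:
√(-29722 + (w(-49, -34) + 17249)*(-10262 + 20584)) = √(-29722 + (-8/(-34) + 17249)*(-10262 + 20584)) = √(-29722 + (-8*(-1/34) + 17249)*10322) = √(-29722 + (4/17 + 17249)*10322) = √(-29722 + (293237/17)*10322) = √(-29722 + 3026792314/17) = √(3026287040/17) = 56*√16405255/17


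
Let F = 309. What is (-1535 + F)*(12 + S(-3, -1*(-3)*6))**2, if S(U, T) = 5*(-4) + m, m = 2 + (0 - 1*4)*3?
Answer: -397224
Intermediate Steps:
m = -10 (m = 2 + (0 - 4)*3 = 2 - 4*3 = 2 - 12 = -10)
S(U, T) = -30 (S(U, T) = 5*(-4) - 10 = -20 - 10 = -30)
(-1535 + F)*(12 + S(-3, -1*(-3)*6))**2 = (-1535 + 309)*(12 - 30)**2 = -1226*(-18)**2 = -1226*324 = -397224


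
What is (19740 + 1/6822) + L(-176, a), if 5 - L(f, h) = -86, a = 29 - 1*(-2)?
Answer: 135287083/6822 ≈ 19831.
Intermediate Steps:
a = 31 (a = 29 + 2 = 31)
L(f, h) = 91 (L(f, h) = 5 - 1*(-86) = 5 + 86 = 91)
(19740 + 1/6822) + L(-176, a) = (19740 + 1/6822) + 91 = 134666281/6822 + 91 = 135287083/6822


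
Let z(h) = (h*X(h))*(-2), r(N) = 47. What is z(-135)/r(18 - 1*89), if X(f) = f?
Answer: -36450/47 ≈ -775.53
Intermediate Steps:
z(h) = -2*h² (z(h) = (h*h)*(-2) = h²*(-2) = -2*h²)
z(-135)/r(18 - 1*89) = -2*(-135)²/47 = -2*18225*(1/47) = -36450*1/47 = -36450/47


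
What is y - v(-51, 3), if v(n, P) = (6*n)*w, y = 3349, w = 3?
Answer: 4267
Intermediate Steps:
v(n, P) = 18*n (v(n, P) = (6*n)*3 = 18*n)
y - v(-51, 3) = 3349 - 18*(-51) = 3349 - 1*(-918) = 3349 + 918 = 4267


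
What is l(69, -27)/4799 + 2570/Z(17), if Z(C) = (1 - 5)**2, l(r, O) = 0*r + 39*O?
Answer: 6158291/38392 ≈ 160.41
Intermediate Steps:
l(r, O) = 39*O (l(r, O) = 0 + 39*O = 39*O)
Z(C) = 16 (Z(C) = (-4)**2 = 16)
l(69, -27)/4799 + 2570/Z(17) = (39*(-27))/4799 + 2570/16 = -1053*1/4799 + 2570*(1/16) = -1053/4799 + 1285/8 = 6158291/38392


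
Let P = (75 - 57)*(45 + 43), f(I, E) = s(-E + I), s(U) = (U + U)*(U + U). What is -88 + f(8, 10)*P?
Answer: 25256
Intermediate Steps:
s(U) = 4*U² (s(U) = (2*U)*(2*U) = 4*U²)
f(I, E) = 4*(I - E)² (f(I, E) = 4*(-E + I)² = 4*(I - E)²)
P = 1584 (P = 18*88 = 1584)
-88 + f(8, 10)*P = -88 + (4*(10 - 1*8)²)*1584 = -88 + (4*(10 - 8)²)*1584 = -88 + (4*2²)*1584 = -88 + (4*4)*1584 = -88 + 16*1584 = -88 + 25344 = 25256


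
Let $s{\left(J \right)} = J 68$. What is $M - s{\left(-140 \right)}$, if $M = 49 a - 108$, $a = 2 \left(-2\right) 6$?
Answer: $8236$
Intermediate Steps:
$s{\left(J \right)} = 68 J$
$a = -24$ ($a = \left(-4\right) 6 = -24$)
$M = -1284$ ($M = 49 \left(-24\right) - 108 = -1176 - 108 = -1284$)
$M - s{\left(-140 \right)} = -1284 - 68 \left(-140\right) = -1284 - -9520 = -1284 + 9520 = 8236$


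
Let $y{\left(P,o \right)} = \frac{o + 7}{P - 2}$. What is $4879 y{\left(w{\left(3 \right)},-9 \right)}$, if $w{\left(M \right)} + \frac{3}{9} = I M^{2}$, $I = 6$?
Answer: $- \frac{29274}{155} \approx -188.86$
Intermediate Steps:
$w{\left(M \right)} = - \frac{1}{3} + 6 M^{2}$
$y{\left(P,o \right)} = \frac{7 + o}{-2 + P}$
$4879 y{\left(w{\left(3 \right)},-9 \right)} = 4879 \frac{7 - 9}{-2 - \left(\frac{1}{3} - 6 \cdot 3^{2}\right)} = 4879 \frac{1}{-2 + \left(- \frac{1}{3} + 6 \cdot 9\right)} \left(-2\right) = 4879 \frac{1}{-2 + \left(- \frac{1}{3} + 54\right)} \left(-2\right) = 4879 \frac{1}{-2 + \frac{161}{3}} \left(-2\right) = 4879 \frac{1}{\frac{155}{3}} \left(-2\right) = 4879 \cdot \frac{3}{155} \left(-2\right) = 4879 \left(- \frac{6}{155}\right) = - \frac{29274}{155}$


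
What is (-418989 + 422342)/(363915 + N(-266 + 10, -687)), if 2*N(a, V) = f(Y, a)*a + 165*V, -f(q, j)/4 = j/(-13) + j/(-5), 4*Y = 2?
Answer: 435890/44659467 ≈ 0.0097603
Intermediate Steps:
Y = ½ (Y = (¼)*2 = ½ ≈ 0.50000)
f(q, j) = 72*j/65 (f(q, j) = -4*(j/(-13) + j/(-5)) = -4*(j*(-1/13) + j*(-⅕)) = -4*(-j/13 - j/5) = -(-72)*j/65 = 72*j/65)
N(a, V) = 36*a²/65 + 165*V/2 (N(a, V) = ((72*a/65)*a + 165*V)/2 = (72*a²/65 + 165*V)/2 = (165*V + 72*a²/65)/2 = 36*a²/65 + 165*V/2)
(-418989 + 422342)/(363915 + N(-266 + 10, -687)) = (-418989 + 422342)/(363915 + (36*(-266 + 10)²/65 + (165/2)*(-687))) = 3353/(363915 + ((36/65)*(-256)² - 113355/2)) = 3353/(363915 + ((36/65)*65536 - 113355/2)) = 3353/(363915 + (2359296/65 - 113355/2)) = 3353/(363915 - 2649483/130) = 3353/(44659467/130) = 3353*(130/44659467) = 435890/44659467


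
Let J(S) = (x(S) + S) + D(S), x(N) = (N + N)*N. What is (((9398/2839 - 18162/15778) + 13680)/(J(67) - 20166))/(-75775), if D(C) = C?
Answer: 306437555143/18759996536876350 ≈ 1.6335e-5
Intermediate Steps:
x(N) = 2*N² (x(N) = (2*N)*N = 2*N²)
J(S) = 2*S + 2*S² (J(S) = (2*S² + S) + S = (S + 2*S²) + S = 2*S + 2*S²)
(((9398/2839 - 18162/15778) + 13680)/(J(67) - 20166))/(-75775) = (((9398/2839 - 18162/15778) + 13680)/(2*67*(1 + 67) - 20166))/(-75775) = (((9398*(1/2839) - 18162*1/15778) + 13680)/(2*67*68 - 20166))*(-1/75775) = (((9398/2839 - 9081/7889) + 13680)/(9112 - 20166))*(-1/75775) = ((48359863/22396871 + 13680)/(-11054))*(-1/75775) = ((306437555143/22396871)*(-1/11054))*(-1/75775) = -306437555143/247575012034*(-1/75775) = 306437555143/18759996536876350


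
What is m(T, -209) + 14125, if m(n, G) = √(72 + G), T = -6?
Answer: 14125 + I*√137 ≈ 14125.0 + 11.705*I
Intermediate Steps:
m(T, -209) + 14125 = √(72 - 209) + 14125 = √(-137) + 14125 = I*√137 + 14125 = 14125 + I*√137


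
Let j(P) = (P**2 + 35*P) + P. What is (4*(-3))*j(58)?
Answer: -65424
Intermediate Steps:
j(P) = P**2 + 36*P
(4*(-3))*j(58) = (4*(-3))*(58*(36 + 58)) = -696*94 = -12*5452 = -65424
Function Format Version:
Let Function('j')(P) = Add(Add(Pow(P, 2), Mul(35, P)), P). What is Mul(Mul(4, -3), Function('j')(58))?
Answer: -65424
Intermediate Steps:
Function('j')(P) = Add(Pow(P, 2), Mul(36, P))
Mul(Mul(4, -3), Function('j')(58)) = Mul(Mul(4, -3), Mul(58, Add(36, 58))) = Mul(-12, Mul(58, 94)) = Mul(-12, 5452) = -65424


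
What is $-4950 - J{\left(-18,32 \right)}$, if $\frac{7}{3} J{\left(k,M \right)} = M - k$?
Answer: $- \frac{34800}{7} \approx -4971.4$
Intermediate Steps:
$J{\left(k,M \right)} = - \frac{3 k}{7} + \frac{3 M}{7}$ ($J{\left(k,M \right)} = \frac{3 \left(M - k\right)}{7} = - \frac{3 k}{7} + \frac{3 M}{7}$)
$-4950 - J{\left(-18,32 \right)} = -4950 - \left(\left(- \frac{3}{7}\right) \left(-18\right) + \frac{3}{7} \cdot 32\right) = -4950 - \left(\frac{54}{7} + \frac{96}{7}\right) = -4950 - \frac{150}{7} = - \frac{34800}{7}$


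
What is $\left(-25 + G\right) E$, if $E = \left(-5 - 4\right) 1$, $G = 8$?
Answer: $153$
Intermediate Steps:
$E = -9$ ($E = \left(-9\right) 1 = -9$)
$\left(-25 + G\right) E = \left(-25 + 8\right) \left(-9\right) = \left(-17\right) \left(-9\right) = 153$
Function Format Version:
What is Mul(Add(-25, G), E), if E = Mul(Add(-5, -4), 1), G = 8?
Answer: 153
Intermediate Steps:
E = -9 (E = Mul(-9, 1) = -9)
Mul(Add(-25, G), E) = Mul(Add(-25, 8), -9) = Mul(-17, -9) = 153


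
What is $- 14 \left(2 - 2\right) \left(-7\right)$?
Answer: $0$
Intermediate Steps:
$- 14 \left(2 - 2\right) \left(-7\right) = \left(-14\right) 0 \left(-7\right) = 0 \left(-7\right) = 0$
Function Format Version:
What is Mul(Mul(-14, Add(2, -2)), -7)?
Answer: 0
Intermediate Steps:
Mul(Mul(-14, Add(2, -2)), -7) = Mul(Mul(-14, 0), -7) = Mul(0, -7) = 0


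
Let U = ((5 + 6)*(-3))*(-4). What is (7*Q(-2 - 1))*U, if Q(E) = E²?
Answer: 8316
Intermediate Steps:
U = 132 (U = (11*(-3))*(-4) = -33*(-4) = 132)
(7*Q(-2 - 1))*U = (7*(-2 - 1)²)*132 = (7*(-3)²)*132 = (7*9)*132 = 63*132 = 8316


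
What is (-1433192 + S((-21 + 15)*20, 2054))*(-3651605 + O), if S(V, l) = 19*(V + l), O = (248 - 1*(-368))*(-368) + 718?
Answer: 5414824098450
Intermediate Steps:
O = -225970 (O = (248 + 368)*(-368) + 718 = 616*(-368) + 718 = -226688 + 718 = -225970)
S(V, l) = 19*V + 19*l
(-1433192 + S((-21 + 15)*20, 2054))*(-3651605 + O) = (-1433192 + (19*((-21 + 15)*20) + 19*2054))*(-3651605 - 225970) = (-1433192 + (19*(-6*20) + 39026))*(-3877575) = (-1433192 + (19*(-120) + 39026))*(-3877575) = (-1433192 + (-2280 + 39026))*(-3877575) = (-1433192 + 36746)*(-3877575) = -1396446*(-3877575) = 5414824098450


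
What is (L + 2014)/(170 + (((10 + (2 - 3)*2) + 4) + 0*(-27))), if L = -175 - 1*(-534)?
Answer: 339/26 ≈ 13.038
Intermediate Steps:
L = 359 (L = -175 + 534 = 359)
(L + 2014)/(170 + (((10 + (2 - 3)*2) + 4) + 0*(-27))) = (359 + 2014)/(170 + (((10 + (2 - 3)*2) + 4) + 0*(-27))) = 2373/(170 + (((10 - 1*2) + 4) + 0)) = 2373/(170 + (((10 - 2) + 4) + 0)) = 2373/(170 + ((8 + 4) + 0)) = 2373/(170 + (12 + 0)) = 2373/(170 + 12) = 2373/182 = 2373*(1/182) = 339/26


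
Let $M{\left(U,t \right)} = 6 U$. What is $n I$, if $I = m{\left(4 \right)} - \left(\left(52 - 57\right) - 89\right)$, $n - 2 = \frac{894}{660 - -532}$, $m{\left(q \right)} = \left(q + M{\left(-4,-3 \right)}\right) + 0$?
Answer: $\frac{407}{2} \approx 203.5$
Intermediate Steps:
$m{\left(q \right)} = -24 + q$ ($m{\left(q \right)} = \left(q + 6 \left(-4\right)\right) + 0 = \left(q - 24\right) + 0 = \left(-24 + q\right) + 0 = -24 + q$)
$n = \frac{11}{4}$ ($n = 2 + \frac{894}{660 - -532} = 2 + \frac{894}{660 + 532} = 2 + \frac{894}{1192} = 2 + 894 \cdot \frac{1}{1192} = 2 + \frac{3}{4} = \frac{11}{4} \approx 2.75$)
$I = 74$ ($I = \left(-24 + 4\right) - \left(\left(52 - 57\right) - 89\right) = -20 - \left(\left(52 - 57\right) - 89\right) = -20 - \left(-5 - 89\right) = -20 - -94 = -20 + 94 = 74$)
$n I = \frac{11}{4} \cdot 74 = \frac{407}{2}$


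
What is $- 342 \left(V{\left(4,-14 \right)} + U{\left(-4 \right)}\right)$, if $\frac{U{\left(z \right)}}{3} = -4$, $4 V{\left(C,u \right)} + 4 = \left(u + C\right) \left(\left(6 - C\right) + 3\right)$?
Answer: $8721$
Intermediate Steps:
$V{\left(C,u \right)} = -1 + \frac{\left(9 - C\right) \left(C + u\right)}{4}$ ($V{\left(C,u \right)} = -1 + \frac{\left(u + C\right) \left(\left(6 - C\right) + 3\right)}{4} = -1 + \frac{\left(C + u\right) \left(9 - C\right)}{4} = -1 + \frac{\left(9 - C\right) \left(C + u\right)}{4}$)
$U{\left(z \right)} = -12$ ($U{\left(z \right)} = 3 \left(-4\right) = -12$)
$- 342 \left(V{\left(4,-14 \right)} + U{\left(-4 \right)}\right) = - 342 \left(\left(-1 - \frac{4^{2}}{4} + \frac{9}{4} \cdot 4 + \frac{9}{4} \left(-14\right) - 1 \left(-14\right)\right) - 12\right) = - 342 \left(\left(-1 - 4 + 9 - \frac{63}{2} + 14\right) - 12\right) = - 342 \left(- \frac{27}{2} - 12\right) = \left(-342\right) \left(- \frac{51}{2}\right) = 8721$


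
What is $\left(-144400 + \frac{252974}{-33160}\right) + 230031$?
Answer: $\frac{1419635493}{16580} \approx 85623.0$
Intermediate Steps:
$\left(-144400 + \frac{252974}{-33160}\right) + 230031 = \left(-144400 + 252974 \left(- \frac{1}{33160}\right)\right) + 230031 = \left(-144400 - \frac{126487}{16580}\right) + 230031 = - \frac{2394278487}{16580} + 230031 = \frac{1419635493}{16580}$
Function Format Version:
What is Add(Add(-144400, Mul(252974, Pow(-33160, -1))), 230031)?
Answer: Rational(1419635493, 16580) ≈ 85623.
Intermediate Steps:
Add(Add(-144400, Mul(252974, Pow(-33160, -1))), 230031) = Add(Add(-144400, Mul(252974, Rational(-1, 33160))), 230031) = Add(Add(-144400, Rational(-126487, 16580)), 230031) = Add(Rational(-2394278487, 16580), 230031) = Rational(1419635493, 16580)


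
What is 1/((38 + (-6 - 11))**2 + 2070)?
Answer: 1/2511 ≈ 0.00039825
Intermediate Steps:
1/((38 + (-6 - 11))**2 + 2070) = 1/((38 - 17)**2 + 2070) = 1/(21**2 + 2070) = 1/(441 + 2070) = 1/2511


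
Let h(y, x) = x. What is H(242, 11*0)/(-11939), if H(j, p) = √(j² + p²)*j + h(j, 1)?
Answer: -58565/11939 ≈ -4.9053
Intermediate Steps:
H(j, p) = 1 + j*√(j² + p²) (H(j, p) = √(j² + p²)*j + 1 = j*√(j² + p²) + 1 = 1 + j*√(j² + p²))
H(242, 11*0)/(-11939) = (1 + 242*√(242² + (11*0)²))/(-11939) = (1 + 242*√(58564 + 0²))*(-1/11939) = (1 + 242*√(58564 + 0))*(-1/11939) = (1 + 242*√58564)*(-1/11939) = (1 + 242*242)*(-1/11939) = (1 + 58564)*(-1/11939) = 58565*(-1/11939) = -58565/11939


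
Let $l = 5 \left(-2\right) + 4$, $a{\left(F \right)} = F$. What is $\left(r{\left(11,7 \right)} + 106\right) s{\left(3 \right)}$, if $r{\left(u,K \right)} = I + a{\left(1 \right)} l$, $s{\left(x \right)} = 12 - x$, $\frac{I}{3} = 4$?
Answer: $1008$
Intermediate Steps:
$I = 12$ ($I = 3 \cdot 4 = 12$)
$l = -6$ ($l = -10 + 4 = -6$)
$r{\left(u,K \right)} = 6$ ($r{\left(u,K \right)} = 12 + 1 \left(-6\right) = 12 - 6 = 6$)
$\left(r{\left(11,7 \right)} + 106\right) s{\left(3 \right)} = \left(6 + 106\right) \left(12 - 3\right) = 112 \left(12 - 3\right) = 112 \cdot 9 = 1008$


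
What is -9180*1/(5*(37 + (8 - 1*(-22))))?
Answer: -1836/67 ≈ -27.403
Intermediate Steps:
-9180*1/(5*(37 + (8 - 1*(-22)))) = -9180*1/(5*(37 + (8 + 22))) = -9180*1/(5*(37 + 30)) = -9180/(5*67) = -9180/335 = -9180*1/335 = -1836/67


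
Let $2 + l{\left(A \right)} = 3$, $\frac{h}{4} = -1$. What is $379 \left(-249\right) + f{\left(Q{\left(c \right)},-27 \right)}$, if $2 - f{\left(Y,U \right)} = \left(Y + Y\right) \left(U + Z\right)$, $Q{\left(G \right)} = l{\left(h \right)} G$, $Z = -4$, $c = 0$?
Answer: $-94369$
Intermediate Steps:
$h = -4$ ($h = 4 \left(-1\right) = -4$)
$l{\left(A \right)} = 1$ ($l{\left(A \right)} = -2 + 3 = 1$)
$Q{\left(G \right)} = G$ ($Q{\left(G \right)} = 1 G = G$)
$f{\left(Y,U \right)} = 2 - 2 Y \left(-4 + U\right)$ ($f{\left(Y,U \right)} = 2 - \left(Y + Y\right) \left(U - 4\right) = 2 - 2 Y \left(-4 + U\right)$)
$379 \left(-249\right) + f{\left(Q{\left(c \right)},-27 \right)} = 379 \left(-249\right) + \left(2 + 8 \cdot 0 - \left(-54\right) 0\right) = -94371 + \left(2 + 0 + 0\right) = -94371 + 2 = -94369$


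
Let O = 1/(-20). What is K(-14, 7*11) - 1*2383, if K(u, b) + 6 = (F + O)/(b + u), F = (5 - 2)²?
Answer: -3009961/1260 ≈ -2388.9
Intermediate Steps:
O = -1/20 ≈ -0.050000
F = 9 (F = 3² = 9)
K(u, b) = -6 + 179/(20*(b + u)) (K(u, b) = -6 + (9 - 1/20)/(b + u) = -6 + 179/(20*(b + u)))
K(-14, 7*11) - 1*2383 = (179/20 - 42*11 - 6*(-14))/(7*11 - 14) - 1*2383 = (179/20 - 6*77 + 84)/(77 - 14) - 2383 = (179/20 - 462 + 84)/63 - 2383 = (1/63)*(-7381/20) - 2383 = -7381/1260 - 2383 = -3009961/1260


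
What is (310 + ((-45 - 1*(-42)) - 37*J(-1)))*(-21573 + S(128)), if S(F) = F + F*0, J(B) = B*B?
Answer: -5790150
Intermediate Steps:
J(B) = B**2
S(F) = F (S(F) = F + 0 = F)
(310 + ((-45 - 1*(-42)) - 37*J(-1)))*(-21573 + S(128)) = (310 + ((-45 - 1*(-42)) - 37*(-1)**2))*(-21573 + 128) = (310 + ((-45 + 42) - 37*1))*(-21445) = (310 + (-3 - 37))*(-21445) = (310 - 40)*(-21445) = 270*(-21445) = -5790150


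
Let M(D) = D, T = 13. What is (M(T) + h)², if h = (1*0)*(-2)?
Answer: 169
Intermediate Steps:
h = 0 (h = 0*(-2) = 0)
(M(T) + h)² = (13 + 0)² = 13² = 169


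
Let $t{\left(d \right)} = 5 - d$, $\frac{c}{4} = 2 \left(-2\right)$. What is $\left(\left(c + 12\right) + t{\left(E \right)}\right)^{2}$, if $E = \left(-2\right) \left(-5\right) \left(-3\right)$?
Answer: $961$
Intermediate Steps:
$E = -30$ ($E = 10 \left(-3\right) = -30$)
$c = -16$ ($c = 4 \cdot 2 \left(-2\right) = 4 \left(-4\right) = -16$)
$\left(\left(c + 12\right) + t{\left(E \right)}\right)^{2} = \left(\left(-16 + 12\right) + \left(5 - -30\right)\right)^{2} = \left(-4 + \left(5 + 30\right)\right)^{2} = \left(-4 + 35\right)^{2} = 31^{2} = 961$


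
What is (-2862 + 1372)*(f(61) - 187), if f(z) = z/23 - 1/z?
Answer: 385407870/1403 ≈ 2.7470e+5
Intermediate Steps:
f(z) = -1/z + z/23 (f(z) = z*(1/23) - 1/z = z/23 - 1/z = -1/z + z/23)
(-2862 + 1372)*(f(61) - 187) = (-2862 + 1372)*((-1/61 + (1/23)*61) - 187) = -1490*((-1*1/61 + 61/23) - 187) = -1490*((-1/61 + 61/23) - 187) = -1490*(3698/1403 - 187) = -1490*(-258663/1403) = 385407870/1403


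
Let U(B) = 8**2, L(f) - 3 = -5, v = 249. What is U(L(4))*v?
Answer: 15936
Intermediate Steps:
L(f) = -2 (L(f) = 3 - 5 = -2)
U(B) = 64
U(L(4))*v = 64*249 = 15936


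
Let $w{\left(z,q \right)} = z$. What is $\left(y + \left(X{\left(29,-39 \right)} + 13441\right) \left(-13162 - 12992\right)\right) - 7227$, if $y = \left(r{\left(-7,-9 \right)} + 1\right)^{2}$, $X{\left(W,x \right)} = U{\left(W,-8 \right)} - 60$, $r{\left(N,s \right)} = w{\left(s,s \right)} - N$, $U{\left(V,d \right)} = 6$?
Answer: $-350130824$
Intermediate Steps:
$r{\left(N,s \right)} = s - N$
$X{\left(W,x \right)} = -54$ ($X{\left(W,x \right)} = 6 - 60 = -54$)
$y = 1$ ($y = \left(\left(-9 - -7\right) + 1\right)^{2} = \left(\left(-9 + 7\right) + 1\right)^{2} = \left(-2 + 1\right)^{2} = \left(-1\right)^{2} = 1$)
$\left(y + \left(X{\left(29,-39 \right)} + 13441\right) \left(-13162 - 12992\right)\right) - 7227 = \left(1 + \left(-54 + 13441\right) \left(-13162 - 12992\right)\right) - 7227 = \left(1 + 13387 \left(-26154\right)\right) - 7227 = \left(1 - 350123598\right) - 7227 = -350123597 - 7227 = -350130824$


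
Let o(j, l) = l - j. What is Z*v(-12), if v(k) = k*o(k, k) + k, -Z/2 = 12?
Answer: 288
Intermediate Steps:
Z = -24 (Z = -2*12 = -24)
v(k) = k (v(k) = k*(k - k) + k = k*0 + k = 0 + k = k)
Z*v(-12) = -24*(-12) = 288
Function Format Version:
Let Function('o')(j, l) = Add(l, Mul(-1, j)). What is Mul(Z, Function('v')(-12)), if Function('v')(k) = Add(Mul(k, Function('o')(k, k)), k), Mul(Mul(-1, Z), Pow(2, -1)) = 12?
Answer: 288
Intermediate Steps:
Z = -24 (Z = Mul(-2, 12) = -24)
Function('v')(k) = k (Function('v')(k) = Add(Mul(k, Add(k, Mul(-1, k))), k) = Add(Mul(k, 0), k) = Add(0, k) = k)
Mul(Z, Function('v')(-12)) = Mul(-24, -12) = 288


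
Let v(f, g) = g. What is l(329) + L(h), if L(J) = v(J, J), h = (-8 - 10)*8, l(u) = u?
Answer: 185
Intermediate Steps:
h = -144 (h = -18*8 = -144)
L(J) = J
l(329) + L(h) = 329 - 144 = 185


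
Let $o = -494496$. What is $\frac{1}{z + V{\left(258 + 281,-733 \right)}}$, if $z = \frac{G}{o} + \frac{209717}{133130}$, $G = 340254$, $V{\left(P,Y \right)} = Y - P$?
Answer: $- \frac{1828673680}{2324450526443} \approx -0.00078671$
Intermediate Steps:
$z = \frac{1622394517}{1828673680}$ ($z = \frac{340254}{-494496} + \frac{209717}{133130} = 340254 \left(- \frac{1}{494496}\right) + 209717 \cdot \frac{1}{133130} = - \frac{18903}{27472} + \frac{209717}{133130} = \frac{1622394517}{1828673680} \approx 0.8872$)
$\frac{1}{z + V{\left(258 + 281,-733 \right)}} = \frac{1}{\frac{1622394517}{1828673680} - 1272} = \frac{1}{- \frac{2324450526443}{1828673680}} = - \frac{1828673680}{2324450526443}$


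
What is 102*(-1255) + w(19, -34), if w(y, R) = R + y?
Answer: -128025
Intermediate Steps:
102*(-1255) + w(19, -34) = 102*(-1255) + (-34 + 19) = -128010 - 15 = -128025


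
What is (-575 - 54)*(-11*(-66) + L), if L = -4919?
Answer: 2637397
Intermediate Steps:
(-575 - 54)*(-11*(-66) + L) = (-575 - 54)*(-11*(-66) - 4919) = -629*(726 - 4919) = -629*(-4193) = 2637397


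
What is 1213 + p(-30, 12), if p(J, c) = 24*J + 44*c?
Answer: 1021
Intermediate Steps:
1213 + p(-30, 12) = 1213 + (24*(-30) + 44*12) = 1213 + (-720 + 528) = 1213 - 192 = 1021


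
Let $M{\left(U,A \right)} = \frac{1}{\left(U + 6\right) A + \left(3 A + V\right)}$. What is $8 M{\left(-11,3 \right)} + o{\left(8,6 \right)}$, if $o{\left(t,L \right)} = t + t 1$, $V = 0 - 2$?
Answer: $15$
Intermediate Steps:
$V = -2$ ($V = 0 - 2 = -2$)
$o{\left(t,L \right)} = 2 t$ ($o{\left(t,L \right)} = t + t = 2 t$)
$M{\left(U,A \right)} = \frac{1}{-2 + 3 A + A \left(6 + U\right)}$ ($M{\left(U,A \right)} = \frac{1}{\left(U + 6\right) A + \left(3 A - 2\right)} = \frac{1}{\left(6 + U\right) A + \left(-2 + 3 A\right)} = \frac{1}{A \left(6 + U\right) + \left(-2 + 3 A\right)} = \frac{1}{-2 + 3 A + A \left(6 + U\right)}$)
$8 M{\left(-11,3 \right)} + o{\left(8,6 \right)} = \frac{8}{-2 + 9 \cdot 3 + 3 \left(-11\right)} + 2 \cdot 8 = \frac{8}{-2 + 27 - 33} + 16 = \frac{8}{-8} + 16 = 8 \left(- \frac{1}{8}\right) + 16 = -1 + 16 = 15$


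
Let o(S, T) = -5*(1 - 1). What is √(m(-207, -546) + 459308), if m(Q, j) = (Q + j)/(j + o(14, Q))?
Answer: √15214163874/182 ≈ 677.72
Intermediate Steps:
o(S, T) = 0 (o(S, T) = -5*0 = 0)
m(Q, j) = (Q + j)/j (m(Q, j) = (Q + j)/(j + 0) = (Q + j)/j)
√(m(-207, -546) + 459308) = √((-207 - 546)/(-546) + 459308) = √(-1/546*(-753) + 459308) = √(251/182 + 459308) = √(83594307/182) = √15214163874/182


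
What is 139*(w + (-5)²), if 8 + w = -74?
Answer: -7923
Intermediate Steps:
w = -82 (w = -8 - 74 = -82)
139*(w + (-5)²) = 139*(-82 + (-5)²) = 139*(-82 + 25) = 139*(-57) = -7923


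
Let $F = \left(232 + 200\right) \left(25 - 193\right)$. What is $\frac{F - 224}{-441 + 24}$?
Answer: $\frac{72800}{417} \approx 174.58$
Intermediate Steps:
$F = -72576$ ($F = 432 \left(-168\right) = -72576$)
$\frac{F - 224}{-441 + 24} = \frac{-72576 - 224}{-441 + 24} = - \frac{72800}{-417} = \left(-72800\right) \left(- \frac{1}{417}\right) = \frac{72800}{417}$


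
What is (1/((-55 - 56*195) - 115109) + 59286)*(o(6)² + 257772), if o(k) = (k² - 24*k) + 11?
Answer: 1997182256041163/126084 ≈ 1.5840e+10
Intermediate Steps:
o(k) = 11 + k² - 24*k
(1/((-55 - 56*195) - 115109) + 59286)*(o(6)² + 257772) = (1/((-55 - 56*195) - 115109) + 59286)*((11 + 6² - 24*6)² + 257772) = (1/((-55 - 10920) - 115109) + 59286)*((11 + 36 - 144)² + 257772) = (1/(-10975 - 115109) + 59286)*((-97)² + 257772) = (1/(-126084) + 59286)*(9409 + 257772) = (-1/126084 + 59286)*267181 = (7475016023/126084)*267181 = 1997182256041163/126084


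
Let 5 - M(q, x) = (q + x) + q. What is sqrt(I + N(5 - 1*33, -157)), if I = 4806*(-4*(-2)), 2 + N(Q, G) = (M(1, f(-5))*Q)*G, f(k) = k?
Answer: sqrt(73614) ≈ 271.32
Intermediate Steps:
M(q, x) = 5 - x - 2*q (M(q, x) = 5 - ((q + x) + q) = 5 - (x + 2*q) = 5 + (-x - 2*q) = 5 - x - 2*q)
N(Q, G) = -2 + 8*G*Q (N(Q, G) = -2 + ((5 - 1*(-5) - 2*1)*Q)*G = -2 + ((5 + 5 - 2)*Q)*G = -2 + (8*Q)*G = -2 + 8*G*Q)
I = 38448 (I = 4806*8 = 38448)
sqrt(I + N(5 - 1*33, -157)) = sqrt(38448 + (-2 + 8*(-157)*(5 - 1*33))) = sqrt(38448 + (-2 + 8*(-157)*(5 - 33))) = sqrt(38448 + (-2 + 8*(-157)*(-28))) = sqrt(38448 + (-2 + 35168)) = sqrt(38448 + 35166) = sqrt(73614)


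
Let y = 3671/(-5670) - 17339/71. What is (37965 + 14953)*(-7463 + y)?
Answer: -82101024986579/201285 ≈ -4.0788e+8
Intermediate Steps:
y = -98572771/402570 (y = 3671*(-1/5670) - 17339*1/71 = -3671/5670 - 17339/71 = -98572771/402570 ≈ -244.86)
(37965 + 14953)*(-7463 + y) = (37965 + 14953)*(-7463 - 98572771/402570) = 52918*(-3102952681/402570) = -82101024986579/201285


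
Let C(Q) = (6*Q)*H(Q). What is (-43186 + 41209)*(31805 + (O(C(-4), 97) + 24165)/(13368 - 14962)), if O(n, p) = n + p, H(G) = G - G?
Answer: -50090169558/797 ≈ -6.2848e+7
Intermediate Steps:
H(G) = 0
C(Q) = 0 (C(Q) = (6*Q)*0 = 0)
(-43186 + 41209)*(31805 + (O(C(-4), 97) + 24165)/(13368 - 14962)) = (-43186 + 41209)*(31805 + ((0 + 97) + 24165)/(13368 - 14962)) = -1977*(31805 + (97 + 24165)/(-1594)) = -1977*(31805 + 24262*(-1/1594)) = -1977*(31805 - 12131/797) = -1977*25336454/797 = -50090169558/797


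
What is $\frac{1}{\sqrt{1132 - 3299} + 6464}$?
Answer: $\frac{6464}{41785463} - \frac{i \sqrt{2167}}{41785463} \approx 0.0001547 - 1.114 \cdot 10^{-6} i$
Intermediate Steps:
$\frac{1}{\sqrt{1132 - 3299} + 6464} = \frac{1}{\sqrt{-2167} + 6464} = \frac{1}{i \sqrt{2167} + 6464} = \frac{1}{6464 + i \sqrt{2167}}$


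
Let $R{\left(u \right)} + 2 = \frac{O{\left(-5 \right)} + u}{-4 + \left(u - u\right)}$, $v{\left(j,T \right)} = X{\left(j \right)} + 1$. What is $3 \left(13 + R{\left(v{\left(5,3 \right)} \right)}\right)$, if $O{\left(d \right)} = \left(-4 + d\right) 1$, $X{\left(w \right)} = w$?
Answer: $\frac{141}{4} \approx 35.25$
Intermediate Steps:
$v{\left(j,T \right)} = 1 + j$ ($v{\left(j,T \right)} = j + 1 = 1 + j$)
$O{\left(d \right)} = -4 + d$
$R{\left(u \right)} = \frac{1}{4} - \frac{u}{4}$ ($R{\left(u \right)} = -2 + \frac{\left(-4 - 5\right) + u}{-4 + \left(u - u\right)} = -2 + \frac{-9 + u}{-4 + 0} = -2 + \frac{-9 + u}{-4} = -2 + \left(-9 + u\right) \left(- \frac{1}{4}\right) = -2 - \left(- \frac{9}{4} + \frac{u}{4}\right) = \frac{1}{4} - \frac{u}{4}$)
$3 \left(13 + R{\left(v{\left(5,3 \right)} \right)}\right) = 3 \left(13 + \left(\frac{1}{4} - \frac{1 + 5}{4}\right)\right) = 3 \left(13 + \left(\frac{1}{4} - \frac{3}{2}\right)\right) = 3 \left(13 - \frac{5}{4}\right) = 3 \cdot \frac{47}{4} = \frac{141}{4}$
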